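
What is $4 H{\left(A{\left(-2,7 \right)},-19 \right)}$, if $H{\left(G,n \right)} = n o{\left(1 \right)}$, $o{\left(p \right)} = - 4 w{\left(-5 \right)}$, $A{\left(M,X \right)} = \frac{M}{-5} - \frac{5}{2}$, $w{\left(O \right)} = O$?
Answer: $-1520$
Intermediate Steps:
$A{\left(M,X \right)} = - \frac{5}{2} - \frac{M}{5}$ ($A{\left(M,X \right)} = M \left(- \frac{1}{5}\right) - \frac{5}{2} = - \frac{M}{5} - \frac{5}{2} = - \frac{5}{2} - \frac{M}{5}$)
$o{\left(p \right)} = 20$ ($o{\left(p \right)} = \left(-4\right) \left(-5\right) = 20$)
$H{\left(G,n \right)} = 20 n$ ($H{\left(G,n \right)} = n 20 = 20 n$)
$4 H{\left(A{\left(-2,7 \right)},-19 \right)} = 4 \cdot 20 \left(-19\right) = 4 \left(-380\right) = -1520$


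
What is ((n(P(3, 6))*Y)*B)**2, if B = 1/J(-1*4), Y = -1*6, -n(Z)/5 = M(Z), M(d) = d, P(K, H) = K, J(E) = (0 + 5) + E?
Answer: 8100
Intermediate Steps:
J(E) = 5 + E
n(Z) = -5*Z
Y = -6
B = 1 (B = 1/(5 - 1*4) = 1/(5 - 4) = 1/1 = 1)
((n(P(3, 6))*Y)*B)**2 = ((-5*3*(-6))*1)**2 = (-15*(-6)*1)**2 = (90*1)**2 = 90**2 = 8100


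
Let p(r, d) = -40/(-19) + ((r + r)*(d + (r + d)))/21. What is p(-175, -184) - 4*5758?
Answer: -265618/19 ≈ -13980.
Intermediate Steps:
p(r, d) = 40/19 + 2*r*(r + 2*d)/21 (p(r, d) = -40*(-1/19) + ((2*r)*(d + (d + r)))*(1/21) = 40/19 + ((2*r)*(r + 2*d))*(1/21) = 40/19 + (2*r*(r + 2*d))*(1/21) = 40/19 + 2*r*(r + 2*d)/21)
p(-175, -184) - 4*5758 = (40/19 + (2/21)*(-175)² + (4/21)*(-184)*(-175)) - 4*5758 = (40/19 + (2/21)*30625 + 18400/3) - 1*23032 = (40/19 + 8750/3 + 18400/3) - 23032 = 171990/19 - 23032 = -265618/19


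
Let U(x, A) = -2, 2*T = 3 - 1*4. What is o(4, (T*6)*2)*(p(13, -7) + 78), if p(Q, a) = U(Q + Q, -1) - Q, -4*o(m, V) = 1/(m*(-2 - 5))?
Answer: 9/16 ≈ 0.56250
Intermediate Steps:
T = -½ (T = (3 - 1*4)/2 = (3 - 4)/2 = (½)*(-1) = -½ ≈ -0.50000)
o(m, V) = 1/(28*m) (o(m, V) = -1/(m*(-2 - 5))/4 = -(-1/(7*m))/4 = -(-1)/(28*m) = 1/(28*m))
p(Q, a) = -2 - Q
o(4, (T*6)*2)*(p(13, -7) + 78) = ((1/28)/4)*((-2 - 1*13) + 78) = ((1/28)*(¼))*((-2 - 13) + 78) = (-15 + 78)/112 = (1/112)*63 = 9/16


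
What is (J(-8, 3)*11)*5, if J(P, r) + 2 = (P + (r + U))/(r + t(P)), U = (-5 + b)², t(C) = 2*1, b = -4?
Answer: 726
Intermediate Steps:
t(C) = 2
U = 81 (U = (-5 - 4)² = (-9)² = 81)
J(P, r) = -2 + (81 + P + r)/(2 + r) (J(P, r) = -2 + (P + (r + 81))/(r + 2) = -2 + (P + (81 + r))/(2 + r) = -2 + (81 + P + r)/(2 + r))
(J(-8, 3)*11)*5 = (((77 - 8 - 1*3)/(2 + 3))*11)*5 = (((77 - 8 - 3)/5)*11)*5 = (((⅕)*66)*11)*5 = ((66/5)*11)*5 = (726/5)*5 = 726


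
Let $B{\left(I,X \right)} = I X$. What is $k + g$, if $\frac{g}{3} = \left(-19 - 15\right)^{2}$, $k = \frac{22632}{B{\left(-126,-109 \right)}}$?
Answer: $\frac{7942024}{2289} \approx 3469.6$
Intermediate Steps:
$k = \frac{3772}{2289}$ ($k = \frac{22632}{\left(-126\right) \left(-109\right)} = \frac{22632}{13734} = 22632 \cdot \frac{1}{13734} = \frac{3772}{2289} \approx 1.6479$)
$g = 3468$ ($g = 3 \left(-19 - 15\right)^{2} = 3 \left(-34\right)^{2} = 3 \cdot 1156 = 3468$)
$k + g = \frac{3772}{2289} + 3468 = \frac{7942024}{2289}$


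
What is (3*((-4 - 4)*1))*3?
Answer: -72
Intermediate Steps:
(3*((-4 - 4)*1))*3 = (3*(-8*1))*3 = (3*(-8))*3 = -24*3 = -72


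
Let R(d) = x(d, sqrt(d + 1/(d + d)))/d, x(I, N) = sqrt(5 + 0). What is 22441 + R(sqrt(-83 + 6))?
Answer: 22441 - I*sqrt(385)/77 ≈ 22441.0 - 0.25482*I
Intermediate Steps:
x(I, N) = sqrt(5)
R(d) = sqrt(5)/d
22441 + R(sqrt(-83 + 6)) = 22441 + sqrt(5)/(sqrt(-83 + 6)) = 22441 + sqrt(5)/(sqrt(-77)) = 22441 + sqrt(5)/((I*sqrt(77))) = 22441 + sqrt(5)*(-I*sqrt(77)/77) = 22441 - I*sqrt(385)/77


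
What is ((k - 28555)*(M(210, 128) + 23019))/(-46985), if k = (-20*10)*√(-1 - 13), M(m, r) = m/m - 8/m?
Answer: 13804035256/986685 + 19336768*I*√14/197337 ≈ 13990.0 + 366.64*I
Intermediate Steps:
M(m, r) = 1 - 8/m
k = -200*I*√14 ≈ -748.33*I
((k - 28555)*(M(210, 128) + 23019))/(-46985) = ((-200*I*√14 - 28555)*((-8 + 210)/210 + 23019))/(-46985) = ((-28555 - 200*I*√14)*((1/210)*202 + 23019))*(-1/46985) = ((-28555 - 200*I*√14)*(101/105 + 23019))*(-1/46985) = ((-28555 - 200*I*√14)*(2417096/105))*(-1/46985) = (-13804035256/21 - 96683840*I*√14/21)*(-1/46985) = 13804035256/986685 + 19336768*I*√14/197337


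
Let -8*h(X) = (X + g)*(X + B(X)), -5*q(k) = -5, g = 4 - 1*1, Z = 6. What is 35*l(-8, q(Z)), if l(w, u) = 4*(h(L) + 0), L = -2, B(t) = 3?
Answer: -35/2 ≈ -17.500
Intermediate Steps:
g = 3 (g = 4 - 1 = 3)
q(k) = 1 (q(k) = -1/5*(-5) = 1)
h(X) = -(3 + X)**2/8 (h(X) = -(X + 3)*(X + 3)/8 = -(3 + X)*(3 + X)/8 = -(3 + X)**2/8)
l(w, u) = -1/2 (l(w, u) = 4*((-9/8 - 3/4*(-2) - 1/8*(-2)**2) + 0) = 4*((-9/8 + 3/2 - 1/8*4) + 0) = 4*((-9/8 + 3/2 - 1/2) + 0) = 4*(-1/8 + 0) = 4*(-1/8) = -1/2)
35*l(-8, q(Z)) = 35*(-1/2) = -35/2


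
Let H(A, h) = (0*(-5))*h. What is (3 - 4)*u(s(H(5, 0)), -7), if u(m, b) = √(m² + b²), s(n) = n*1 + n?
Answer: -7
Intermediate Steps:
H(A, h) = 0 (H(A, h) = 0*h = 0)
s(n) = 2*n (s(n) = n + n = 2*n)
u(m, b) = √(b² + m²)
(3 - 4)*u(s(H(5, 0)), -7) = (3 - 4)*√((-7)² + (2*0)²) = -√(49 + 0²) = -√(49 + 0) = -√49 = -1*7 = -7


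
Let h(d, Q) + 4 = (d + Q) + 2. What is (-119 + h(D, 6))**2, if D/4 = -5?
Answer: 18225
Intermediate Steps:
D = -20 (D = 4*(-5) = -20)
h(d, Q) = -2 + Q + d (h(d, Q) = -4 + ((d + Q) + 2) = -4 + ((Q + d) + 2) = -4 + (2 + Q + d) = -2 + Q + d)
(-119 + h(D, 6))**2 = (-119 + (-2 + 6 - 20))**2 = (-119 - 16)**2 = (-135)**2 = 18225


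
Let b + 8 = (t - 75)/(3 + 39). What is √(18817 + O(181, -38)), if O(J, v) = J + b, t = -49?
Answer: 2*√2093322/21 ≈ 137.79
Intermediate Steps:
b = -230/21 (b = -8 + (-49 - 75)/(3 + 39) = -8 - 124/42 = -8 - 124*1/42 = -8 - 62/21 = -230/21 ≈ -10.952)
O(J, v) = -230/21 + J (O(J, v) = J - 230/21 = -230/21 + J)
√(18817 + O(181, -38)) = √(18817 + (-230/21 + 181)) = √(18817 + 3571/21) = √(398728/21) = 2*√2093322/21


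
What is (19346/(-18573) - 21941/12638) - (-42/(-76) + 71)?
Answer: -165748755866/2229892953 ≈ -74.330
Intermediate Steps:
(19346/(-18573) - 21941/12638) - (-42/(-76) + 71) = (19346*(-1/18573) - 21941*1/12638) - (-1/76*(-42) + 71) = (-19346/18573 - 21941/12638) - (21/38 + 71) = -652004941/234725574 - 1*2719/38 = -652004941/234725574 - 2719/38 = -165748755866/2229892953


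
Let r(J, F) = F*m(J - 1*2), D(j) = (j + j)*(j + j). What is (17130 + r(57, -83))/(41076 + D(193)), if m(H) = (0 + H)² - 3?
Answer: -29212/23759 ≈ -1.2295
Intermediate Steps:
D(j) = 4*j² (D(j) = (2*j)*(2*j) = 4*j²)
m(H) = -3 + H² (m(H) = H² - 3 = -3 + H²)
r(J, F) = F*(-3 + (-2 + J)²) (r(J, F) = F*(-3 + (J - 1*2)²) = F*(-3 + (J - 2)²) = F*(-3 + (-2 + J)²))
(17130 + r(57, -83))/(41076 + D(193)) = (17130 - 83*(-3 + (-2 + 57)²))/(41076 + 4*193²) = (17130 - 83*(-3 + 55²))/(41076 + 4*37249) = (17130 - 83*(-3 + 3025))/(41076 + 148996) = (17130 - 83*3022)/190072 = (17130 - 250826)*(1/190072) = -233696*1/190072 = -29212/23759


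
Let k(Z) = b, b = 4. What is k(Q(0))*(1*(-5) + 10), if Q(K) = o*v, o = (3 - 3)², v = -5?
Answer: 20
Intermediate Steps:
o = 0 (o = 0² = 0)
Q(K) = 0 (Q(K) = 0*(-5) = 0)
k(Z) = 4
k(Q(0))*(1*(-5) + 10) = 4*(1*(-5) + 10) = 4*(-5 + 10) = 4*5 = 20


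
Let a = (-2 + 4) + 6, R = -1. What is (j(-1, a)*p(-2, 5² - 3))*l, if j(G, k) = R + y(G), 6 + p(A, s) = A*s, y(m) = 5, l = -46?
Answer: 9200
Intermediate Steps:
a = 8 (a = 2 + 6 = 8)
p(A, s) = -6 + A*s
j(G, k) = 4 (j(G, k) = -1 + 5 = 4)
(j(-1, a)*p(-2, 5² - 3))*l = (4*(-6 - 2*(5² - 3)))*(-46) = (4*(-6 - 2*(25 - 3)))*(-46) = (4*(-6 - 2*22))*(-46) = (4*(-6 - 44))*(-46) = (4*(-50))*(-46) = -200*(-46) = 9200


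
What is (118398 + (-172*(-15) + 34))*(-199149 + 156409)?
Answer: -5172052880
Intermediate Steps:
(118398 + (-172*(-15) + 34))*(-199149 + 156409) = (118398 + (2580 + 34))*(-42740) = (118398 + 2614)*(-42740) = 121012*(-42740) = -5172052880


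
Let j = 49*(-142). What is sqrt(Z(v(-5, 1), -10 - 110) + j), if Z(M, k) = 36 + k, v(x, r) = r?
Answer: I*sqrt(7042) ≈ 83.917*I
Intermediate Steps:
j = -6958
sqrt(Z(v(-5, 1), -10 - 110) + j) = sqrt((36 + (-10 - 110)) - 6958) = sqrt((36 - 120) - 6958) = sqrt(-84 - 6958) = sqrt(-7042) = I*sqrt(7042)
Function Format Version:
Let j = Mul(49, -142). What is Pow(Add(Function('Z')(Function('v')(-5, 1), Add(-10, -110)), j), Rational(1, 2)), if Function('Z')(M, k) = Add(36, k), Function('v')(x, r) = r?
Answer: Mul(I, Pow(7042, Rational(1, 2))) ≈ Mul(83.917, I)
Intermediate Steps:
j = -6958
Pow(Add(Function('Z')(Function('v')(-5, 1), Add(-10, -110)), j), Rational(1, 2)) = Pow(Add(Add(36, Add(-10, -110)), -6958), Rational(1, 2)) = Pow(Add(Add(36, -120), -6958), Rational(1, 2)) = Pow(Add(-84, -6958), Rational(1, 2)) = Pow(-7042, Rational(1, 2)) = Mul(I, Pow(7042, Rational(1, 2)))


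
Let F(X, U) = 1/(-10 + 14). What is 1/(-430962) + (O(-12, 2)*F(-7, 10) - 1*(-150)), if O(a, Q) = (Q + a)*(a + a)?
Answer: 90502019/430962 ≈ 210.00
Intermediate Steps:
O(a, Q) = 2*a*(Q + a) (O(a, Q) = (Q + a)*(2*a) = 2*a*(Q + a))
F(X, U) = ¼ (F(X, U) = 1/4 = ¼)
1/(-430962) + (O(-12, 2)*F(-7, 10) - 1*(-150)) = 1/(-430962) + ((2*(-12)*(2 - 12))*(¼) - 1*(-150)) = -1/430962 + ((2*(-12)*(-10))*(¼) + 150) = -1/430962 + (240*(¼) + 150) = -1/430962 + (60 + 150) = -1/430962 + 210 = 90502019/430962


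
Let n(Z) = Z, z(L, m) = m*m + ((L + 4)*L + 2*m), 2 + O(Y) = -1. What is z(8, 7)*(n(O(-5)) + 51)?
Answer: 7632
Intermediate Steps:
O(Y) = -3 (O(Y) = -2 - 1 = -3)
z(L, m) = m² + 2*m + L*(4 + L) (z(L, m) = m² + ((4 + L)*L + 2*m) = m² + (L*(4 + L) + 2*m) = m² + (2*m + L*(4 + L)) = m² + 2*m + L*(4 + L))
z(8, 7)*(n(O(-5)) + 51) = (8² + 7² + 2*7 + 4*8)*(-3 + 51) = (64 + 49 + 14 + 32)*48 = 159*48 = 7632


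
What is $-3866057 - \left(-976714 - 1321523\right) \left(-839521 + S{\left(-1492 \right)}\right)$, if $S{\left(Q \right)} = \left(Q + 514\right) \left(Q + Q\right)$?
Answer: $4777642454890$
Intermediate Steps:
$S{\left(Q \right)} = 2 Q \left(514 + Q\right)$ ($S{\left(Q \right)} = \left(514 + Q\right) 2 Q = 2 Q \left(514 + Q\right)$)
$-3866057 - \left(-976714 - 1321523\right) \left(-839521 + S{\left(-1492 \right)}\right) = -3866057 - \left(-976714 - 1321523\right) \left(-839521 + 2 \left(-1492\right) \left(514 - 1492\right)\right) = -3866057 - - 2298237 \left(-839521 + 2 \left(-1492\right) \left(-978\right)\right) = -3866057 - - 2298237 \left(-839521 + 2918352\right) = -3866057 - \left(-2298237\right) 2078831 = -3866057 - -4777646320947 = -3866057 + 4777646320947 = 4777642454890$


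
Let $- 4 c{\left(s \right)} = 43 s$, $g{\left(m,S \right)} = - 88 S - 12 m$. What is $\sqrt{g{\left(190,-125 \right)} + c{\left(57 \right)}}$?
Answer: $\frac{\sqrt{32429}}{2} \approx 90.04$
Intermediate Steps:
$c{\left(s \right)} = - \frac{43 s}{4}$
$\sqrt{g{\left(190,-125 \right)} + c{\left(57 \right)}} = \sqrt{\left(\left(-88\right) \left(-125\right) - 2280\right) - \frac{2451}{4}} = \sqrt{\left(11000 - 2280\right) - \frac{2451}{4}} = \sqrt{8720 - \frac{2451}{4}} = \sqrt{\frac{32429}{4}} = \frac{\sqrt{32429}}{2}$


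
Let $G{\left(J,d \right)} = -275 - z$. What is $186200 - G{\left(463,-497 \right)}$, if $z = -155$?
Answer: $186320$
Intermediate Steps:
$G{\left(J,d \right)} = -120$ ($G{\left(J,d \right)} = -275 - -155 = -275 + 155 = -120$)
$186200 - G{\left(463,-497 \right)} = 186200 - -120 = 186200 + 120 = 186320$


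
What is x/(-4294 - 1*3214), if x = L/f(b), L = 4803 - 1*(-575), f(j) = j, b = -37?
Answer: 2689/138898 ≈ 0.019360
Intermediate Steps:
L = 5378 (L = 4803 + 575 = 5378)
x = -5378/37 (x = 5378/(-37) = 5378*(-1/37) = -5378/37 ≈ -145.35)
x/(-4294 - 1*3214) = -5378/(37*(-4294 - 1*3214)) = -5378/(37*(-4294 - 3214)) = -5378/37/(-7508) = -5378/37*(-1/7508) = 2689/138898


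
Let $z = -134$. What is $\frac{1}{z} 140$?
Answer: $- \frac{70}{67} \approx -1.0448$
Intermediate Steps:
$\frac{1}{z} 140 = \frac{1}{-134} \cdot 140 = \left(- \frac{1}{134}\right) 140 = - \frac{70}{67}$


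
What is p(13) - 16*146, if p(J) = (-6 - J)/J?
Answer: -30387/13 ≈ -2337.5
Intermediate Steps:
p(J) = (-6 - J)/J
p(13) - 16*146 = (-6 - 1*13)/13 - 16*146 = (-6 - 13)/13 - 2336 = (1/13)*(-19) - 2336 = -19/13 - 2336 = -30387/13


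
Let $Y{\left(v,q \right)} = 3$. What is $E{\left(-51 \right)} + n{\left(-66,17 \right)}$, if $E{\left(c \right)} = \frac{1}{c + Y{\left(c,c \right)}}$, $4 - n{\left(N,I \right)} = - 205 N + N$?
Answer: $- \frac{646081}{48} \approx -13460.0$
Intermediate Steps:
$n{\left(N,I \right)} = 4 + 204 N$ ($n{\left(N,I \right)} = 4 - \left(- 205 N + N\right) = 4 - - 204 N = 4 + 204 N$)
$E{\left(c \right)} = \frac{1}{3 + c}$ ($E{\left(c \right)} = \frac{1}{c + 3} = \frac{1}{3 + c}$)
$E{\left(-51 \right)} + n{\left(-66,17 \right)} = \frac{1}{3 - 51} + \left(4 + 204 \left(-66\right)\right) = \frac{1}{-48} + \left(4 - 13464\right) = - \frac{1}{48} - 13460 = - \frac{646081}{48}$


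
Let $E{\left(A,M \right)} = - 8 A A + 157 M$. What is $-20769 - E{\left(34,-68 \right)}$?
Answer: $-845$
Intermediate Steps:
$E{\left(A,M \right)} = - 8 A^{2} + 157 M$
$-20769 - E{\left(34,-68 \right)} = -20769 - \left(- 8 \cdot 34^{2} + 157 \left(-68\right)\right) = -20769 - \left(\left(-8\right) 1156 - 10676\right) = -20769 - \left(-9248 - 10676\right) = -20769 - -19924 = -20769 + 19924 = -845$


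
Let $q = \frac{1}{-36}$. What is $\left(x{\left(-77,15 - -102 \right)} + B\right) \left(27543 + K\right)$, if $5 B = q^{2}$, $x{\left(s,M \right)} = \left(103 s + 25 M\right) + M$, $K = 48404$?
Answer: $- \frac{2406055565893}{6480} \approx -3.713 \cdot 10^{8}$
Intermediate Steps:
$q = - \frac{1}{36} \approx -0.027778$
$x{\left(s,M \right)} = 26 M + 103 s$ ($x{\left(s,M \right)} = \left(25 M + 103 s\right) + M = 26 M + 103 s$)
$B = \frac{1}{6480}$ ($B = \frac{\left(- \frac{1}{36}\right)^{2}}{5} = \frac{1}{5} \cdot \frac{1}{1296} = \frac{1}{6480} \approx 0.00015432$)
$\left(x{\left(-77,15 - -102 \right)} + B\right) \left(27543 + K\right) = \left(\left(26 \left(15 - -102\right) + 103 \left(-77\right)\right) + \frac{1}{6480}\right) \left(27543 + 48404\right) = \left(\left(26 \left(15 + 102\right) - 7931\right) + \frac{1}{6480}\right) 75947 = \left(\left(26 \cdot 117 - 7931\right) + \frac{1}{6480}\right) 75947 = \left(\left(3042 - 7931\right) + \frac{1}{6480}\right) 75947 = \left(-4889 + \frac{1}{6480}\right) 75947 = \left(- \frac{31680719}{6480}\right) 75947 = - \frac{2406055565893}{6480}$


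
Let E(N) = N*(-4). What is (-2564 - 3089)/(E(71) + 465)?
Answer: -5653/181 ≈ -31.232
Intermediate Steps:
E(N) = -4*N
(-2564 - 3089)/(E(71) + 465) = (-2564 - 3089)/(-4*71 + 465) = -5653/(-284 + 465) = -5653/181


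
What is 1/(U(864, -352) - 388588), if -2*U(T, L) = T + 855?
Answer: -2/778895 ≈ -2.5677e-6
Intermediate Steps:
U(T, L) = -855/2 - T/2 (U(T, L) = -(T + 855)/2 = -(855 + T)/2 = -855/2 - T/2)
1/(U(864, -352) - 388588) = 1/((-855/2 - 1/2*864) - 388588) = 1/((-855/2 - 432) - 388588) = 1/(-1719/2 - 388588) = 1/(-778895/2) = -2/778895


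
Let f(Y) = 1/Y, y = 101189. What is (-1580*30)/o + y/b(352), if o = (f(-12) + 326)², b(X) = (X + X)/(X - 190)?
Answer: 11397062940399/489469472 ≈ 23285.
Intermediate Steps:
b(X) = 2*X/(-190 + X) (b(X) = (2*X)/(-190 + X) = 2*X/(-190 + X))
o = 15295921/144 (o = (1/(-12) + 326)² = (-1/12 + 326)² = (3911/12)² = 15295921/144 ≈ 1.0622e+5)
(-1580*30)/o + y/b(352) = (-1580*30)/(15295921/144) + 101189/((2*352/(-190 + 352))) = -47400*144/15295921 + 101189/((2*352/162)) = -6825600/15295921 + 101189/((2*352*(1/162))) = -6825600/15295921 + 101189/(352/81) = -6825600/15295921 + 101189*(81/352) = -6825600/15295921 + 745119/32 = 11397062940399/489469472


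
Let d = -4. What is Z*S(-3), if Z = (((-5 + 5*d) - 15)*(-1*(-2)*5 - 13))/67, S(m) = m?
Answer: -360/67 ≈ -5.3731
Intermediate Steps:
Z = 120/67 (Z = (((-5 + 5*(-4)) - 15)*(-1*(-2)*5 - 13))/67 = (((-5 - 20) - 15)*(2*5 - 13))*(1/67) = ((-25 - 15)*(10 - 13))*(1/67) = -40*(-3)*(1/67) = 120*(1/67) = 120/67 ≈ 1.7910)
Z*S(-3) = (120/67)*(-3) = -360/67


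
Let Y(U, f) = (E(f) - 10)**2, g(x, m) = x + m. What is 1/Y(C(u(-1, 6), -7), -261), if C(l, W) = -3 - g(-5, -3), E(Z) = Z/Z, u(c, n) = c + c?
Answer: 1/81 ≈ 0.012346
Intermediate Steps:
u(c, n) = 2*c
E(Z) = 1
g(x, m) = m + x
C(l, W) = 5 (C(l, W) = -3 - (-3 - 5) = -3 - 1*(-8) = -3 + 8 = 5)
Y(U, f) = 81 (Y(U, f) = (1 - 10)**2 = (-9)**2 = 81)
1/Y(C(u(-1, 6), -7), -261) = 1/81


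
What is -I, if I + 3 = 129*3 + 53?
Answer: -437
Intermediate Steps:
I = 437 (I = -3 + (129*3 + 53) = -3 + (387 + 53) = -3 + 440 = 437)
-I = -1*437 = -437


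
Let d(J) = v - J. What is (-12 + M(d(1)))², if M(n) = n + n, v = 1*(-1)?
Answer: 256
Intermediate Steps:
v = -1
d(J) = -1 - J
M(n) = 2*n
(-12 + M(d(1)))² = (-12 + 2*(-1 - 1*1))² = (-12 + 2*(-1 - 1))² = (-12 + 2*(-2))² = (-12 - 4)² = (-16)² = 256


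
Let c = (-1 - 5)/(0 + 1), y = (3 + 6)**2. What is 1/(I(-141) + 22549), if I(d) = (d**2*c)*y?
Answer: -1/9639617 ≈ -1.0374e-7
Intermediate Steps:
y = 81 (y = 9**2 = 81)
c = -6 (c = -6/1 = -6*1 = -6)
I(d) = -486*d**2 (I(d) = (d**2*(-6))*81 = -6*d**2*81 = -486*d**2)
1/(I(-141) + 22549) = 1/(-486*(-141)**2 + 22549) = 1/(-486*19881 + 22549) = 1/(-9662166 + 22549) = 1/(-9639617) = -1/9639617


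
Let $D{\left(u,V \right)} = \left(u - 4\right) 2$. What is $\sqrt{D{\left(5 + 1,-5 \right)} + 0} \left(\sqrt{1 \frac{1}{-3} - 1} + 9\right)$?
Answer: $18 + \frac{4 i \sqrt{3}}{3} \approx 18.0 + 2.3094 i$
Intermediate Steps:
$D{\left(u,V \right)} = -8 + 2 u$ ($D{\left(u,V \right)} = \left(-4 + u\right) 2 = -8 + 2 u$)
$\sqrt{D{\left(5 + 1,-5 \right)} + 0} \left(\sqrt{1 \frac{1}{-3} - 1} + 9\right) = \sqrt{\left(-8 + 2 \left(5 + 1\right)\right) + 0} \left(\sqrt{1 \frac{1}{-3} - 1} + 9\right) = \sqrt{\left(-8 + 2 \cdot 6\right) + 0} \left(\sqrt{1 \left(- \frac{1}{3}\right) - 1} + 9\right) = \sqrt{\left(-8 + 12\right) + 0} \left(\sqrt{- \frac{1}{3} - 1} + 9\right) = \sqrt{4 + 0} \left(\sqrt{- \frac{4}{3}} + 9\right) = \sqrt{4} \left(\frac{2 i \sqrt{3}}{3} + 9\right) = 2 \left(9 + \frac{2 i \sqrt{3}}{3}\right) = 18 + \frac{4 i \sqrt{3}}{3}$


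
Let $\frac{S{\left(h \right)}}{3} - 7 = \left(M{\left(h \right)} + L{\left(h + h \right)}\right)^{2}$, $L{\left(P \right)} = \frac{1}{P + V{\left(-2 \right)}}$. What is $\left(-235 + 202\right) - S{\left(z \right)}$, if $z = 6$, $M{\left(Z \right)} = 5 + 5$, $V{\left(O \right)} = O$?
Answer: $- \frac{36003}{100} \approx -360.03$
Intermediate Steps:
$M{\left(Z \right)} = 10$
$L{\left(P \right)} = \frac{1}{-2 + P}$ ($L{\left(P \right)} = \frac{1}{P - 2} = \frac{1}{-2 + P}$)
$S{\left(h \right)} = 21 + 3 \left(10 + \frac{1}{-2 + 2 h}\right)^{2}$ ($S{\left(h \right)} = 21 + 3 \left(10 + \frac{1}{-2 + \left(h + h\right)}\right)^{2} = 21 + 3 \left(10 + \frac{1}{-2 + 2 h}\right)^{2}$)
$\left(-235 + 202\right) - S{\left(z \right)} = \left(-235 + 202\right) - \frac{3 \left(389 - 4896 + 428 \cdot 6^{2}\right)}{4 \left(1 + 6^{2} - 12\right)} = -33 - \frac{3 \left(389 - 4896 + 428 \cdot 36\right)}{4 \left(1 + 36 - 12\right)} = -33 - \frac{3 \left(389 - 4896 + 15408\right)}{4 \cdot 25} = -33 - \frac{3}{4} \cdot \frac{1}{25} \cdot 10901 = -33 - \frac{32703}{100} = - \frac{36003}{100}$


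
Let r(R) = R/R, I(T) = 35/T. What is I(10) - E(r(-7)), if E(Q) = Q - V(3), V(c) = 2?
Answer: 9/2 ≈ 4.5000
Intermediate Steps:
r(R) = 1
E(Q) = -2 + Q (E(Q) = Q - 1*2 = Q - 2 = -2 + Q)
I(10) - E(r(-7)) = 35/10 - (-2 + 1) = 35*(⅒) - 1*(-1) = 7/2 + 1 = 9/2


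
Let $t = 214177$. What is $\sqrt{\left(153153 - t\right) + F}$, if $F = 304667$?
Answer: $\sqrt{243643} \approx 493.6$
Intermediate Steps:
$\sqrt{\left(153153 - t\right) + F} = \sqrt{\left(153153 - 214177\right) + 304667} = \sqrt{-61024 + 304667} = \sqrt{243643}$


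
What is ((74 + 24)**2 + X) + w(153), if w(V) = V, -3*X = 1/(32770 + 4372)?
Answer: 1087183481/111426 ≈ 9757.0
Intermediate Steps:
X = -1/111426 (X = -1/(3*(32770 + 4372)) = -1/3/37142 = -1/3*1/37142 = -1/111426 ≈ -8.9746e-6)
((74 + 24)**2 + X) + w(153) = ((74 + 24)**2 - 1/111426) + 153 = (98**2 - 1/111426) + 153 = (9604 - 1/111426) + 153 = 1070135303/111426 + 153 = 1087183481/111426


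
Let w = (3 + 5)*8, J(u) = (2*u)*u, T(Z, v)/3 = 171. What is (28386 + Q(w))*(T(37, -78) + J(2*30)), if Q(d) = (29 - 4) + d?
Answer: 219627675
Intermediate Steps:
T(Z, v) = 513 (T(Z, v) = 3*171 = 513)
J(u) = 2*u²
w = 64 (w = 8*8 = 64)
Q(d) = 25 + d
(28386 + Q(w))*(T(37, -78) + J(2*30)) = (28386 + (25 + 64))*(513 + 2*(2*30)²) = (28386 + 89)*(513 + 2*60²) = 28475*(513 + 2*3600) = 28475*(513 + 7200) = 28475*7713 = 219627675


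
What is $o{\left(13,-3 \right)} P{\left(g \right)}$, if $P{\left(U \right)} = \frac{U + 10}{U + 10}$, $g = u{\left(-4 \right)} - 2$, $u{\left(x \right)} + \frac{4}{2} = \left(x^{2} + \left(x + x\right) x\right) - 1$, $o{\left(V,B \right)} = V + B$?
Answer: $10$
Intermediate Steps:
$o{\left(V,B \right)} = B + V$
$u{\left(x \right)} = -3 + 3 x^{2}$ ($u{\left(x \right)} = -2 - \left(1 - x^{2} - \left(x + x\right) x\right) = -2 - \left(1 - x^{2} - 2 x x\right) = -2 + \left(\left(x^{2} + 2 x^{2}\right) - 1\right) = -2 + \left(3 x^{2} - 1\right) = -2 + \left(-1 + 3 x^{2}\right) = -3 + 3 x^{2}$)
$g = 43$ ($g = \left(-3 + 3 \left(-4\right)^{2}\right) - 2 = \left(-3 + 3 \cdot 16\right) - 2 = \left(-3 + 48\right) - 2 = 45 - 2 = 43$)
$P{\left(U \right)} = 1$ ($P{\left(U \right)} = \frac{10 + U}{10 + U} = 1$)
$o{\left(13,-3 \right)} P{\left(g \right)} = \left(-3 + 13\right) 1 = 10 \cdot 1 = 10$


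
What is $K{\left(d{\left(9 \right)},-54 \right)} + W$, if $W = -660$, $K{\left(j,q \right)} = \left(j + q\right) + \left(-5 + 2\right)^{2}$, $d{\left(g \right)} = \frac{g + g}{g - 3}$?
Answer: $-702$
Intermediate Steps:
$d{\left(g \right)} = \frac{2 g}{-3 + g}$
$K{\left(j,q \right)} = 9 + j + q$ ($K{\left(j,q \right)} = \left(j + q\right) + \left(-3\right)^{2} = \left(j + q\right) + 9 = 9 + j + q$)
$K{\left(d{\left(9 \right)},-54 \right)} + W = \left(9 + 2 \cdot 9 \frac{1}{-3 + 9} - 54\right) - 660 = \left(9 + 2 \cdot 9 \cdot \frac{1}{6} - 54\right) - 660 = \left(9 + 3 - 54\right) - 660 = -42 - 660 = -702$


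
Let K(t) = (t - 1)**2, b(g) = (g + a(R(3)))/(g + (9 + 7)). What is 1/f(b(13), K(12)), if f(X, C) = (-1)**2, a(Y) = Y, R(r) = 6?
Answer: 1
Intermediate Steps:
b(g) = (6 + g)/(16 + g) (b(g) = (g + 6)/(g + (9 + 7)) = (6 + g)/(g + 16) = (6 + g)/(16 + g))
K(t) = (-1 + t)**2
f(X, C) = 1
1/f(b(13), K(12)) = 1/1 = 1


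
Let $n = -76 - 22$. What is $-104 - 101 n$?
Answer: $9794$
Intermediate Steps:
$n = -98$
$-104 - 101 n = -104 - -9898 = -104 + 9898 = 9794$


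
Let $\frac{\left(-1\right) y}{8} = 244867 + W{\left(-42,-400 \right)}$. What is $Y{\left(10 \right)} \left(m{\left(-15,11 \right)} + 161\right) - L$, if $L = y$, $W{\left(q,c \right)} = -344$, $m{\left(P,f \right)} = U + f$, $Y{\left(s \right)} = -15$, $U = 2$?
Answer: $1953574$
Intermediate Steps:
$m{\left(P,f \right)} = 2 + f$
$y = -1956184$ ($y = - 8 \left(244867 - 344\right) = \left(-8\right) 244523 = -1956184$)
$L = -1956184$
$Y{\left(10 \right)} \left(m{\left(-15,11 \right)} + 161\right) - L = - 15 \left(\left(2 + 11\right) + 161\right) - -1956184 = - 15 \left(13 + 161\right) + 1956184 = \left(-15\right) 174 + 1956184 = -2610 + 1956184 = 1953574$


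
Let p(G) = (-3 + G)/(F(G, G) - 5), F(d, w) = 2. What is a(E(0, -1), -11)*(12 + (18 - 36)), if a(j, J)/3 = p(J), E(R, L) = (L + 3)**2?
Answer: -84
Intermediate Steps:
E(R, L) = (3 + L)**2
p(G) = 1 - G/3 (p(G) = (-3 + G)/(2 - 5) = (-3 + G)/(-3) = (-3 + G)*(-1/3) = 1 - G/3)
a(j, J) = 3 - J (a(j, J) = 3*(1 - J/3) = 3 - J)
a(E(0, -1), -11)*(12 + (18 - 36)) = (3 - 1*(-11))*(12 + (18 - 36)) = (3 + 11)*(12 - 18) = 14*(-6) = -84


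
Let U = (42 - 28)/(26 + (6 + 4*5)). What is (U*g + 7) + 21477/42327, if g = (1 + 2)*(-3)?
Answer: 1865105/366834 ≈ 5.0843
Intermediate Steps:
U = 7/26 (U = 14/(26 + (6 + 20)) = 14/(26 + 26) = 14/52 = 14*(1/52) = 7/26 ≈ 0.26923)
g = -9 (g = 3*(-3) = -9)
(U*g + 7) + 21477/42327 = ((7/26)*(-9) + 7) + 21477/42327 = (-63/26 + 7) + 21477*(1/42327) = 119/26 + 7159/14109 = 1865105/366834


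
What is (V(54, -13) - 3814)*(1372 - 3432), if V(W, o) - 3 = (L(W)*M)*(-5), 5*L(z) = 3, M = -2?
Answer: 7838300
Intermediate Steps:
L(z) = 3/5 (L(z) = (1/5)*3 = 3/5)
V(W, o) = 9 (V(W, o) = 3 + ((3/5)*(-2))*(-5) = 3 - 6/5*(-5) = 3 + 6 = 9)
(V(54, -13) - 3814)*(1372 - 3432) = (9 - 3814)*(1372 - 3432) = -3805*(-2060) = 7838300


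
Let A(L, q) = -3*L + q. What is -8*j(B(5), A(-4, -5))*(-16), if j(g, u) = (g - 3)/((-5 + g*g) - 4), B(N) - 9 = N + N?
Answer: 64/11 ≈ 5.8182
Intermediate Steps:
B(N) = 9 + 2*N (B(N) = 9 + (N + N) = 9 + 2*N)
A(L, q) = q - 3*L
j(g, u) = (-3 + g)/(-9 + g²) (j(g, u) = (-3 + g)/((-5 + g²) - 4) = (-3 + g)/(-9 + g²))
-8*j(B(5), A(-4, -5))*(-16) = -8/(3 + (9 + 2*5))*(-16) = -8/(3 + (9 + 10))*(-16) = -8/(3 + 19)*(-16) = -8/22*(-16) = -8*1/22*(-16) = -4/11*(-16) = 64/11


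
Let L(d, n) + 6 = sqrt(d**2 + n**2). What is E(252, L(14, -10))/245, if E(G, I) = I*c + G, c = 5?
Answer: 222/245 + 2*sqrt(74)/49 ≈ 1.2572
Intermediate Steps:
L(d, n) = -6 + sqrt(d**2 + n**2)
E(G, I) = G + 5*I (E(G, I) = I*5 + G = 5*I + G = G + 5*I)
E(252, L(14, -10))/245 = (252 + 5*(-6 + sqrt(14**2 + (-10)**2)))/245 = (252 + 5*(-6 + sqrt(196 + 100)))*(1/245) = (252 + 5*(-6 + sqrt(296)))*(1/245) = (252 + 5*(-6 + 2*sqrt(74)))*(1/245) = (252 + (-30 + 10*sqrt(74)))*(1/245) = (222 + 10*sqrt(74))*(1/245) = 222/245 + 2*sqrt(74)/49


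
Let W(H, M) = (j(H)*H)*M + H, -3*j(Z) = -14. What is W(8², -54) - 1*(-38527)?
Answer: 22463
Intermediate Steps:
j(Z) = 14/3 (j(Z) = -⅓*(-14) = 14/3)
W(H, M) = H + 14*H*M/3 (W(H, M) = (14*H/3)*M + H = 14*H*M/3 + H = H + 14*H*M/3)
W(8², -54) - 1*(-38527) = (⅓)*8²*(3 + 14*(-54)) - 1*(-38527) = (⅓)*64*(3 - 756) + 38527 = (⅓)*64*(-753) + 38527 = -16064 + 38527 = 22463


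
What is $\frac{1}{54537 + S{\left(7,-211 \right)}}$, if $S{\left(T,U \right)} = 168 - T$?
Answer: $\frac{1}{54698} \approx 1.8282 \cdot 10^{-5}$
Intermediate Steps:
$\frac{1}{54537 + S{\left(7,-211 \right)}} = \frac{1}{54537 + \left(168 - 7\right)} = \frac{1}{54537 + 161} = \frac{1}{54698}$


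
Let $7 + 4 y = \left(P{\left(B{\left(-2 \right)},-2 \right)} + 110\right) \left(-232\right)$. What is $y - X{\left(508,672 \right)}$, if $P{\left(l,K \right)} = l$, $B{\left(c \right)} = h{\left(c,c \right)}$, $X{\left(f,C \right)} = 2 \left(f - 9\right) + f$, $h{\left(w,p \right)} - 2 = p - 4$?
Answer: $- \frac{30623}{4} \approx -7655.8$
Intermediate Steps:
$h{\left(w,p \right)} = -2 + p$ ($h{\left(w,p \right)} = 2 + \left(p - 4\right) = 2 + \left(-4 + p\right) = -2 + p$)
$X{\left(f,C \right)} = -18 + 3 f$ ($X{\left(f,C \right)} = 2 \left(-9 + f\right) + f = \left(-18 + 2 f\right) + f = -18 + 3 f$)
$B{\left(c \right)} = -2 + c$
$y = - \frac{24599}{4}$ ($y = - \frac{7}{4} + \frac{\left(\left(-2 - 2\right) + 110\right) \left(-232\right)}{4} = - \frac{7}{4} + \frac{\left(-4 + 110\right) \left(-232\right)}{4} = - \frac{7}{4} + \frac{106 \left(-232\right)}{4} = - \frac{7}{4} + \frac{1}{4} \left(-24592\right) = - \frac{7}{4} - 6148 = - \frac{24599}{4} \approx -6149.8$)
$y - X{\left(508,672 \right)} = - \frac{24599}{4} - \left(-18 + 3 \cdot 508\right) = - \frac{24599}{4} - \left(-18 + 1524\right) = - \frac{24599}{4} - 1506 = - \frac{30623}{4}$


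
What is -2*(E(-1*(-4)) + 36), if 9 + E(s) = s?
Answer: -62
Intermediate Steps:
E(s) = -9 + s
-2*(E(-1*(-4)) + 36) = -2*((-9 - 1*(-4)) + 36) = -2*((-9 + 4) + 36) = -2*(-5 + 36) = -2*31 = -62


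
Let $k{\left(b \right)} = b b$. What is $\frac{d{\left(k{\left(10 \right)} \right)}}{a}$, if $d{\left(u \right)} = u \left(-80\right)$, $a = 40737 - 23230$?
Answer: $- \frac{8000}{17507} \approx -0.45696$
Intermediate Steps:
$k{\left(b \right)} = b^{2}$
$a = 17507$
$d{\left(u \right)} = - 80 u$
$\frac{d{\left(k{\left(10 \right)} \right)}}{a} = \frac{\left(-80\right) 10^{2}}{17507} = \left(-80\right) 100 \cdot \frac{1}{17507} = \left(-8000\right) \frac{1}{17507} = - \frac{8000}{17507}$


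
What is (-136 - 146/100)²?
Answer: 47238129/2500 ≈ 18895.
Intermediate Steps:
(-136 - 146/100)² = (-136 - 146*1/100)² = (-136 - 73/50)² = (-6873/50)² = 47238129/2500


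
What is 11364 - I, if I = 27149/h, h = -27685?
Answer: 314639489/27685 ≈ 11365.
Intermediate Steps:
I = -27149/27685 (I = 27149/(-27685) = 27149*(-1/27685) = -27149/27685 ≈ -0.98064)
11364 - I = 11364 - 1*(-27149/27685) = 11364 + 27149/27685 = 314639489/27685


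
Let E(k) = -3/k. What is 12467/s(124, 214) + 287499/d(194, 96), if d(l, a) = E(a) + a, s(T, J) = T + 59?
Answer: 1721880301/561993 ≈ 3063.9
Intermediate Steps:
s(T, J) = 59 + T
d(l, a) = a - 3/a (d(l, a) = -3/a + a = a - 3/a)
12467/s(124, 214) + 287499/d(194, 96) = 12467/(59 + 124) + 287499/(96 - 3/96) = 12467/183 + 287499/(96 - 3*1/96) = 12467*(1/183) + 287499/(96 - 1/32) = 12467/183 + 287499/(3071/32) = 12467/183 + 287499*(32/3071) = 12467/183 + 9199968/3071 = 1721880301/561993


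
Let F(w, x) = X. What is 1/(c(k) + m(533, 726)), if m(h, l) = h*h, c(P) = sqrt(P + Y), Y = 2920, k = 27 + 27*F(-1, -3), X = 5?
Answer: 284089/80706556839 - sqrt(3082)/80706556839 ≈ 3.5193e-6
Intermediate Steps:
F(w, x) = 5
k = 162 (k = 27 + 27*5 = 27 + 135 = 162)
c(P) = sqrt(2920 + P) (c(P) = sqrt(P + 2920) = sqrt(2920 + P))
m(h, l) = h**2
1/(c(k) + m(533, 726)) = 1/(sqrt(2920 + 162) + 533**2) = 1/(sqrt(3082) + 284089) = 1/(284089 + sqrt(3082))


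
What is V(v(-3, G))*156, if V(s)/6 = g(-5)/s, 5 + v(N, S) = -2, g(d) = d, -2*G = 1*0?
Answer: 4680/7 ≈ 668.57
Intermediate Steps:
G = 0 (G = -0/2 = -½*0 = 0)
v(N, S) = -7 (v(N, S) = -5 - 2 = -7)
V(s) = -30/s (V(s) = 6*(-5/s) = -30/s)
V(v(-3, G))*156 = -30/(-7)*156 = -30*(-⅐)*156 = (30/7)*156 = 4680/7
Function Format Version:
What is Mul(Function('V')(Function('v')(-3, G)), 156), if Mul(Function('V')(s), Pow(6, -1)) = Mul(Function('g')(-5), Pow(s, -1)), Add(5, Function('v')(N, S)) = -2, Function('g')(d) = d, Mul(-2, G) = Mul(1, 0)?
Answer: Rational(4680, 7) ≈ 668.57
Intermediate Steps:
G = 0 (G = Mul(Rational(-1, 2), Mul(1, 0)) = Mul(Rational(-1, 2), 0) = 0)
Function('v')(N, S) = -7 (Function('v')(N, S) = Add(-5, -2) = -7)
Function('V')(s) = Mul(-30, Pow(s, -1)) (Function('V')(s) = Mul(6, Mul(-5, Pow(s, -1))) = Mul(-30, Pow(s, -1)))
Mul(Function('V')(Function('v')(-3, G)), 156) = Mul(Mul(-30, Pow(-7, -1)), 156) = Mul(Mul(-30, Rational(-1, 7)), 156) = Mul(Rational(30, 7), 156) = Rational(4680, 7)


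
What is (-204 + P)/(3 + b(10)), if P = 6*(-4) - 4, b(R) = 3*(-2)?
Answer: 232/3 ≈ 77.333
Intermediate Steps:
b(R) = -6
P = -28 (P = -24 - 4 = -28)
(-204 + P)/(3 + b(10)) = (-204 - 28)/(3 - 6) = -232/(-3) = -232*(-⅓) = 232/3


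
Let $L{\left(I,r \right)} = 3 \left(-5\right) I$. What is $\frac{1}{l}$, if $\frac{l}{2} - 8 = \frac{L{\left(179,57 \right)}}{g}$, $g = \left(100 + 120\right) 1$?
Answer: $- \frac{22}{185} \approx -0.11892$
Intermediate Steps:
$g = 220$ ($g = 220 \cdot 1 = 220$)
$L{\left(I,r \right)} = - 15 I$
$l = - \frac{185}{22}$ ($l = 16 + 2 \frac{\left(-15\right) 179}{220} = 16 + 2 \left(\left(-2685\right) \frac{1}{220}\right) = 16 + 2 \left(- \frac{537}{44}\right) = 16 - \frac{537}{22} = - \frac{185}{22} \approx -8.4091$)
$\frac{1}{l} = \frac{1}{- \frac{185}{22}} = - \frac{22}{185}$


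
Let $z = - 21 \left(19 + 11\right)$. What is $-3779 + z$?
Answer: $-4409$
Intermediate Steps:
$z = -630$ ($z = \left(-21\right) 30 = -630$)
$-3779 + z = -3779 - 630 = -4409$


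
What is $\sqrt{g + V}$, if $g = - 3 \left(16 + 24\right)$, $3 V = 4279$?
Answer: $\frac{\sqrt{11757}}{3} \approx 36.143$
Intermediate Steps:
$V = \frac{4279}{3}$ ($V = \frac{1}{3} \cdot 4279 = \frac{4279}{3} \approx 1426.3$)
$g = -120$ ($g = \left(-3\right) 40 = -120$)
$\sqrt{g + V} = \sqrt{-120 + \frac{4279}{3}} = \sqrt{\frac{3919}{3}} = \frac{\sqrt{11757}}{3}$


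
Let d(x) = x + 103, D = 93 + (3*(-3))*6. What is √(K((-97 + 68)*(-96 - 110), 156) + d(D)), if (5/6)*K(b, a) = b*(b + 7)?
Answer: √1071918370/5 ≈ 6548.0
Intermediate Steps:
K(b, a) = 6*b*(7 + b)/5 (K(b, a) = 6*(b*(b + 7))/5 = 6*(b*(7 + b))/5 = 6*b*(7 + b)/5)
D = 39 (D = 93 - 9*6 = 93 - 54 = 39)
d(x) = 103 + x
√(K((-97 + 68)*(-96 - 110), 156) + d(D)) = √(6*((-97 + 68)*(-96 - 110))*(7 + (-97 + 68)*(-96 - 110))/5 + (103 + 39)) = √(6*(-29*(-206))*(7 - 29*(-206))/5 + 142) = √((6/5)*5974*(7 + 5974) + 142) = √((6/5)*5974*5981 + 142) = √(214382964/5 + 142) = √(214383674/5) = √1071918370/5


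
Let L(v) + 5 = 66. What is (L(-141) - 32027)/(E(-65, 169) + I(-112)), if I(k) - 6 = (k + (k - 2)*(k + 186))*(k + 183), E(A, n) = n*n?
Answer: 31966/578341 ≈ 0.055272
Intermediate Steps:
E(A, n) = n**2
L(v) = 61 (L(v) = -5 + 66 = 61)
I(k) = 6 + (183 + k)*(k + (-2 + k)*(186 + k)) (I(k) = 6 + (k + (k - 2)*(k + 186))*(k + 183) = 6 + (k + (-2 + k)*(186 + k))*(183 + k) = 6 + (183 + k)*(k + (-2 + k)*(186 + k)))
(L(-141) - 32027)/(E(-65, 169) + I(-112)) = (61 - 32027)/(169**2 + (-68070 + (-112)**3 + 368*(-112)**2 + 33483*(-112))) = -31966/(28561 + (-68070 - 1404928 + 368*12544 - 3750096)) = -31966/(28561 + (-68070 - 1404928 + 4616192 - 3750096)) = -31966/(28561 - 606902) = -31966/(-578341) = -31966*(-1/578341) = 31966/578341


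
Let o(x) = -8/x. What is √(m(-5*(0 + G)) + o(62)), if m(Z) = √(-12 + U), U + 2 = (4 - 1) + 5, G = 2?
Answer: √(-124 + 961*I*√6)/31 ≈ 1.0779 + 1.1362*I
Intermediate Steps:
U = 6 (U = -2 + ((4 - 1) + 5) = -2 + (3 + 5) = -2 + 8 = 6)
m(Z) = I*√6 (m(Z) = √(-12 + 6) = √(-6) = I*√6)
√(m(-5*(0 + G)) + o(62)) = √(I*√6 - 8/62) = √(I*√6 - 8*1/62) = √(I*√6 - 4/31) = √(-4/31 + I*√6)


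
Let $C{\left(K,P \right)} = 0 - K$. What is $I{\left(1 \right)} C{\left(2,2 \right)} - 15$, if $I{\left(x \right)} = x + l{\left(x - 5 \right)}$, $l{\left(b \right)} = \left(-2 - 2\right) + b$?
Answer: $-1$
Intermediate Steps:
$l{\left(b \right)} = -4 + b$
$C{\left(K,P \right)} = - K$
$I{\left(x \right)} = -9 + 2 x$ ($I{\left(x \right)} = x + \left(-4 + \left(x - 5\right)\right) = x + \left(-4 + \left(-5 + x\right)\right) = x + \left(-9 + x\right) = -9 + 2 x$)
$I{\left(1 \right)} C{\left(2,2 \right)} - 15 = \left(-9 + 2 \cdot 1\right) \left(\left(-1\right) 2\right) - 15 = \left(-9 + 2\right) \left(-2\right) - 15 = \left(-7\right) \left(-2\right) - 15 = 14 - 15 = -1$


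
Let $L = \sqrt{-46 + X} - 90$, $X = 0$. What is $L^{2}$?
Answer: $\left(90 - i \sqrt{46}\right)^{2} \approx 8054.0 - 1220.8 i$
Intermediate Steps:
$L = -90 + i \sqrt{46}$ ($L = \sqrt{-46 + 0} - 90 = \sqrt{-46} - 90 = i \sqrt{46} - 90 = -90 + i \sqrt{46} \approx -90.0 + 6.7823 i$)
$L^{2} = \left(-90 + i \sqrt{46}\right)^{2}$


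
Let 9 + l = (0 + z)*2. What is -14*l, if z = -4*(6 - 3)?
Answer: 462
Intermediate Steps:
z = -12 (z = -4*3 = -12)
l = -33 (l = -9 + (0 - 12)*2 = -9 - 12*2 = -9 - 24 = -33)
-14*l = -14*(-33) = 462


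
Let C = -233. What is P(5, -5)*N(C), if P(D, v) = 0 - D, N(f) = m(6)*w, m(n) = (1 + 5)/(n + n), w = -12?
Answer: 30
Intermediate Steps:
m(n) = 3/n (m(n) = 6/((2*n)) = 6*(1/(2*n)) = 3/n)
N(f) = -6 (N(f) = (3/6)*(-12) = (3*(⅙))*(-12) = (½)*(-12) = -6)
P(D, v) = -D
P(5, -5)*N(C) = -1*5*(-6) = -5*(-6) = 30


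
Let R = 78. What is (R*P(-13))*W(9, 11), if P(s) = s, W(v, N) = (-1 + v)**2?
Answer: -64896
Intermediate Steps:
(R*P(-13))*W(9, 11) = (78*(-13))*(-1 + 9)**2 = -1014*8**2 = -1014*64 = -64896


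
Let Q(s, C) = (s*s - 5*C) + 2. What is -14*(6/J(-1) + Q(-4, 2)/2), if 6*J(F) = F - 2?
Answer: 112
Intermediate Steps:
J(F) = -⅓ + F/6 (J(F) = (F - 2)/6 = (-2 + F)/6 = -⅓ + F/6)
Q(s, C) = 2 + s² - 5*C (Q(s, C) = (s² - 5*C) + 2 = 2 + s² - 5*C)
-14*(6/J(-1) + Q(-4, 2)/2) = -14*(6/(-⅓ + (⅙)*(-1)) + (2 + (-4)² - 5*2)/2) = -14*(6/(-⅓ - ⅙) + (2 + 16 - 10)*(½)) = -14*(6/(-½) + 8*(½)) = -14*(6*(-2) + 4) = -14*(-12 + 4) = -14*(-8) = 112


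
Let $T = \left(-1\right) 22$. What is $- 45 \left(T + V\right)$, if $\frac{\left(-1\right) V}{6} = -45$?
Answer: $-11160$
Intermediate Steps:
$V = 270$ ($V = \left(-6\right) \left(-45\right) = 270$)
$T = -22$
$- 45 \left(T + V\right) = - 45 \left(-22 + 270\right) = \left(-45\right) 248 = -11160$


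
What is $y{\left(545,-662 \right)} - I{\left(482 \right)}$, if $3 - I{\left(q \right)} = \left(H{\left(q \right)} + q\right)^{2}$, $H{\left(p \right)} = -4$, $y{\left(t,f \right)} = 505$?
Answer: $228986$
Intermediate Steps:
$I{\left(q \right)} = 3 - \left(-4 + q\right)^{2}$
$y{\left(545,-662 \right)} - I{\left(482 \right)} = 505 - \left(3 - \left(-4 + 482\right)^{2}\right) = 505 - \left(3 - 478^{2}\right) = 505 - \left(3 - 228484\right) = 505 - -228481 = 505 + 228481 = 228986$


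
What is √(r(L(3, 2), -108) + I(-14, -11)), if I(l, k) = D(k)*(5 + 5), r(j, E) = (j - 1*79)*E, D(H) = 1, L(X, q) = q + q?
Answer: √8110 ≈ 90.056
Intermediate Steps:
L(X, q) = 2*q
r(j, E) = E*(-79 + j) (r(j, E) = (j - 79)*E = (-79 + j)*E = E*(-79 + j))
I(l, k) = 10 (I(l, k) = 1*(5 + 5) = 1*10 = 10)
√(r(L(3, 2), -108) + I(-14, -11)) = √(-108*(-79 + 2*2) + 10) = √(-108*(-79 + 4) + 10) = √(-108*(-75) + 10) = √(8100 + 10) = √8110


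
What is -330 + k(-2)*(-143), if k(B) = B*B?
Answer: -902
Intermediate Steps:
k(B) = B**2
-330 + k(-2)*(-143) = -330 + (-2)**2*(-143) = -330 + 4*(-143) = -330 - 572 = -902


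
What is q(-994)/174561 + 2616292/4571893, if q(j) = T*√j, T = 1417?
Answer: 2616292/4571893 + 1417*I*√994/174561 ≈ 0.57226 + 0.25593*I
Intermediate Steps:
q(j) = 1417*√j
q(-994)/174561 + 2616292/4571893 = (1417*√(-994))/174561 + 2616292/4571893 = (1417*(I*√994))*(1/174561) + 2616292*(1/4571893) = (1417*I*√994)*(1/174561) + 2616292/4571893 = 1417*I*√994/174561 + 2616292/4571893 = 2616292/4571893 + 1417*I*√994/174561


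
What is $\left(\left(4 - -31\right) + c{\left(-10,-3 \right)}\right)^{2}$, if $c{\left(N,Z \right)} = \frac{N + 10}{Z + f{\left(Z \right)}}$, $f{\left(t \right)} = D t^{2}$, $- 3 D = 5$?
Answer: $1225$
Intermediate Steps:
$D = - \frac{5}{3}$ ($D = \left(- \frac{1}{3}\right) 5 = - \frac{5}{3} \approx -1.6667$)
$f{\left(t \right)} = - \frac{5 t^{2}}{3}$
$c{\left(N,Z \right)} = \frac{10 + N}{Z - \frac{5 Z^{2}}{3}}$ ($c{\left(N,Z \right)} = \frac{N + 10}{Z - \frac{5 Z^{2}}{3}} = \frac{10 + N}{Z - \frac{5 Z^{2}}{3}}$)
$\left(\left(4 - -31\right) + c{\left(-10,-3 \right)}\right)^{2} = \left(\left(4 - -31\right) + \frac{3 \left(-10 - -10\right)}{\left(-3\right) \left(-3 + 5 \left(-3\right)\right)}\right)^{2} = \left(\left(4 + 31\right) + 3 \left(- \frac{1}{3}\right) \frac{1}{-3 - 15} \left(-10 + 10\right)\right)^{2} = \left(35 + 3 \left(- \frac{1}{3}\right) \frac{1}{-18} \cdot 0\right)^{2} = \left(35 + 3 \left(- \frac{1}{3}\right) \left(- \frac{1}{18}\right) 0\right)^{2} = \left(35 + 0\right)^{2} = 35^{2} = 1225$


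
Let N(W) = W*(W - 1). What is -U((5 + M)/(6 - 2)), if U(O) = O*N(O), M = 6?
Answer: -847/64 ≈ -13.234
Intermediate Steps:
N(W) = W*(-1 + W)
U(O) = O**2*(-1 + O) (U(O) = O*(O*(-1 + O)) = O**2*(-1 + O))
-U((5 + M)/(6 - 2)) = -((5 + 6)/(6 - 2))**2*(-1 + (5 + 6)/(6 - 2)) = -(11/4)**2*(-1 + 11/4) = -121*7/(16*4) = -1*847/64 = -847/64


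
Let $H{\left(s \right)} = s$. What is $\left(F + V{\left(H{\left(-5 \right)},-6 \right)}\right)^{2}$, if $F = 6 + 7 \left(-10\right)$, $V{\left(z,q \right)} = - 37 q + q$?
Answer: $23104$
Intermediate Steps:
$V{\left(z,q \right)} = - 36 q$
$F = -64$ ($F = 6 - 70 = -64$)
$\left(F + V{\left(H{\left(-5 \right)},-6 \right)}\right)^{2} = \left(-64 - -216\right)^{2} = \left(-64 + 216\right)^{2} = 152^{2} = 23104$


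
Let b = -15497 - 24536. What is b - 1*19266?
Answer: -59299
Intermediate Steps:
b = -40033
b - 1*19266 = -40033 - 1*19266 = -40033 - 19266 = -59299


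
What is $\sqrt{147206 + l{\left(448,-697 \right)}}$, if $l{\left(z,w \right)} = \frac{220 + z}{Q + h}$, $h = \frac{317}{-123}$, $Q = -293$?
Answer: $\frac{\sqrt{12160489333577}}{9089} \approx 383.67$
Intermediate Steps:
$h = - \frac{317}{123}$ ($h = 317 \left(- \frac{1}{123}\right) = - \frac{317}{123} \approx -2.5772$)
$l{\left(z,w \right)} = - \frac{6765}{9089} - \frac{123 z}{36356}$ ($l{\left(z,w \right)} = \frac{220 + z}{-293 - \frac{317}{123}} = \frac{220 + z}{- \frac{36356}{123}} = \left(220 + z\right) \left(- \frac{123}{36356}\right) = - \frac{6765}{9089} - \frac{123 z}{36356}$)
$\sqrt{147206 + l{\left(448,-697 \right)}} = \sqrt{147206 - \frac{20541}{9089}} = \sqrt{\frac{1337934793}{9089}} = \frac{\sqrt{12160489333577}}{9089}$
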